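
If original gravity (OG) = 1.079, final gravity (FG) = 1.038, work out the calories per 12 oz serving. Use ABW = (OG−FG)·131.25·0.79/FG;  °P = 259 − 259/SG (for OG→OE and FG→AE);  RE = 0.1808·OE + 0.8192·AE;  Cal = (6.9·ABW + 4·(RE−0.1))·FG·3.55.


ABW = (1.079 − 1.038)·131.25·0.79/1.038 = 4.0956
OE = 259 − 259/1.079 = 18.9629 °P
AE = 259 − 259/1.038 = 9.4817 °P
RE = 0.1808·18.9629 + 0.8192·9.4817 = 11.1959 °P
Cal = (6.9·4.0956 + 4·(11.1959−0.1))·1.038·3.55

267.6820 kcal


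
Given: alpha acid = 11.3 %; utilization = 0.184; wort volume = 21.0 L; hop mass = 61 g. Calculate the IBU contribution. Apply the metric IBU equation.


IBU = (α/100)·mass·U·1000 / V
IBU = (11.3/100)·61·0.184·1000 / 21.0

60.3958 IBU


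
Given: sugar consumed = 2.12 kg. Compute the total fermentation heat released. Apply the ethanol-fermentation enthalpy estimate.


Q = m_sugar · 590 kJ/kg
Q = 2.12 · 590

1250.8000 kJ


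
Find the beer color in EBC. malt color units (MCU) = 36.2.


SRM = 1.4922·MCU^0.6859;  EBC = SRM·1.97
SRM = 1.4922·36.2^0.6859 = 17.4963
EBC = 17.4963·1.97

34.4676 EBC


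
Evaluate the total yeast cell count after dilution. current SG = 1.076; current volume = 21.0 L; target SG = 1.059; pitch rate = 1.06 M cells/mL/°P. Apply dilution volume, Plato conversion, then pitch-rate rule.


V_w = V·((SG_c−1)/(SG_t−1)−1);  °P = 259 − 259/SG_t;  cells = rate·(V+V_w)·°P
V_w = 21.0·((1.076−1)/(1.059−1)−1) = 6.0508
V_final = 21.0 + 6.0508 = 27.0508
°P = 259 − 259/1.059 = 14.4297
cells = 1.06·27.0508·14.4297

413.7543 billion cells


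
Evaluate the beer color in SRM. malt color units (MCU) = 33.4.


SRM = 1.4922 · MCU^0.6859
SRM = 1.4922 · 33.4^0.6859

16.5564 SRM


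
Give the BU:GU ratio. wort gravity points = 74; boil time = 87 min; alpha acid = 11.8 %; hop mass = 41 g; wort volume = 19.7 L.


U = 1.65·0.000125^(GP/1000)·(1−e^(−0.04t))/4.15;  IBU = (α/100)·m·U·1000/V;  BU:GU = IBU/GP
U = 1.65·0.000125^(74/1000)·(1−e^(−0.04·87))/4.15 = 0.1982
IBU = (11.8/100)·41·0.1982·1000/19.7 = 48.6650
BU:GU = 48.6650/74

0.6576


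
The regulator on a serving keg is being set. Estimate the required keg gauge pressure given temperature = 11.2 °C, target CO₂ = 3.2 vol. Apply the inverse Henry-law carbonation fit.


psi = vols/(0.01821 + 0.09011·e^(−0.04·T)) − 14.695
psi = 3.2/(0.01821 + 0.09011·e^(−0.04·11.2)) − 14.695

27.5316 psi


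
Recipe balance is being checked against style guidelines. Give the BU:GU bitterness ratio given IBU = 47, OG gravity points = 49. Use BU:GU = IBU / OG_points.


BU:GU = 47 / 49

0.9592


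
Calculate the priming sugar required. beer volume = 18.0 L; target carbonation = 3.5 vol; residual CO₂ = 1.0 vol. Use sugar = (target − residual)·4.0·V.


sugar = (3.5 − 1.0)·4.0·18.0

180.0000 g


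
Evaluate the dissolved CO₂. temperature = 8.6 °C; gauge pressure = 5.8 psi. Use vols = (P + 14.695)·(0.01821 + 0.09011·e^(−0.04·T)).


vols = (5.8 + 14.695)·(0.01821 + 0.09011·e^(−0.04·8.6))

1.6825 volumes


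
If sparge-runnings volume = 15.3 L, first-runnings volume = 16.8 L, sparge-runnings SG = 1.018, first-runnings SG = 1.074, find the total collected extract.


total = Σ (SG_i − 1)·1000·V_i
first = (1.074 − 1)·1000·16.8 = 1243.2000
sparge = (1.018 − 1)·1000·15.3 = 275.4000
total = 1243.2000 + 275.4000

1518.6000 gravity·L


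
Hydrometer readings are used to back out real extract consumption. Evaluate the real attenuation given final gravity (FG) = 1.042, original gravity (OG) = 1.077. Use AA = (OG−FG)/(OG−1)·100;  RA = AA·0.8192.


AA = (1.077 − 1.042)/(1.077 − 1)·100 = 45.4545
RA = 45.4545·0.8192

37.2364 %


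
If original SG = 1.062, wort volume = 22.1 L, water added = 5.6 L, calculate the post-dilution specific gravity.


SG_new = 1 + (SG_old − 1)·V_old/(V_old + V_water)
pts = (1.062 − 1)·1000·22.1/(22.1 + 5.6) = 49.4657
SG_new = 1 + 49.4657/1000

1.0495


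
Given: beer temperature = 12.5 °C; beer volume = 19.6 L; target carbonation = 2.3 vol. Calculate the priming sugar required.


residual = 14.695·(0.01821 + 0.09011·e^(−0.04·T));  sugar = (target − residual)·4.0·V
residual = 14.695·(0.01821 + 0.09011·e^(−0.04·12.5)) = 1.0707
sugar = (2.3 − 1.0707)·4.0·19.6

96.3737 g


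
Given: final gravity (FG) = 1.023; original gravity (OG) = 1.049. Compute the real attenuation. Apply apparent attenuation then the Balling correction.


AA = (OG−FG)/(OG−1)·100;  RA = AA·0.8192
AA = (1.049 − 1.023)/(1.049 − 1)·100 = 53.0612
RA = 53.0612·0.8192

43.4678 %


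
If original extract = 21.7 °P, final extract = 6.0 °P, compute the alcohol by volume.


SG = 259/(259 − P);  ABV = (OG − FG)·131.25
OG = 259/(259 − 21.7) = 1.0914
FG = 259/(259 − 6.0) = 1.0237
ABV = (1.0914 − 1.0237)·131.25

8.8896 % ABV


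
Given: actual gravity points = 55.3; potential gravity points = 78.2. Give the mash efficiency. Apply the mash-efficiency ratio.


efficiency = actual / potential × 100
efficiency = 55.3 / 78.2 × 100

70.7161 %


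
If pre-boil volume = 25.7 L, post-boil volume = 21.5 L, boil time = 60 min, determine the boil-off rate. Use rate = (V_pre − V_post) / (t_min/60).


rate = (25.7 − 21.5) / (60/60)

4.2000 L/hr


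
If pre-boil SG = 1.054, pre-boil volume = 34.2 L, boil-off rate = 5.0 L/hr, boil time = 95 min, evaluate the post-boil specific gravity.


V_post = V_pre − rate·(t/60);  SG_post = 1 + (SG_pre−1)·V_pre/V_post
V_post = 34.2 − 5.0·(95/60) = 26.2833
SG_post = 1 + (1.054 − 1)·34.2/26.2833

1.0703


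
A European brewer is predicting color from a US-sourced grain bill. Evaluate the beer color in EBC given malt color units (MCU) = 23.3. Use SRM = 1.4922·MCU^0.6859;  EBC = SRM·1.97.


SRM = 1.4922·23.3^0.6859 = 12.9329
EBC = 12.9329·1.97

25.4778 EBC


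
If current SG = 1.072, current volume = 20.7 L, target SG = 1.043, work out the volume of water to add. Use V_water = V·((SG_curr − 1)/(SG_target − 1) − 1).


V_water = 20.7·((1.072 − 1)/(1.043 − 1) − 1)

13.9605 L


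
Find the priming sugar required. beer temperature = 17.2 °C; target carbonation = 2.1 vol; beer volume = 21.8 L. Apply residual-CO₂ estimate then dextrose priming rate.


residual = 14.695·(0.01821 + 0.09011·e^(−0.04·T));  sugar = (target − residual)·4.0·V
residual = 14.695·(0.01821 + 0.09011·e^(−0.04·17.2)) = 0.9331
sugar = (2.1 − 0.9331)·4.0·21.8

101.7540 g


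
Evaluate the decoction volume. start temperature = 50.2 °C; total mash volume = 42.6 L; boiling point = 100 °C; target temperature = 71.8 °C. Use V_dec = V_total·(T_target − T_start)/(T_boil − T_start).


V_dec = 42.6·(71.8 − 50.2)/(100 − 50.2)

18.4771 L


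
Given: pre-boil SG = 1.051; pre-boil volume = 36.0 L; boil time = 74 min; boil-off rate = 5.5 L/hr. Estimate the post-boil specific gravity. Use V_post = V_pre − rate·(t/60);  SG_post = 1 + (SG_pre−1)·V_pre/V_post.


V_post = 36.0 − 5.5·(74/60) = 29.2167
SG_post = 1 + (1.051 − 1)·36.0/29.2167

1.0628


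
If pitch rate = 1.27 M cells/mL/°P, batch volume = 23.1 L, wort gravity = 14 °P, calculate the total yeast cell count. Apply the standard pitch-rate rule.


cells (billions) = rate · V_L · °P
cells = 1.27 · 23.1 · 14

410.7180 billion cells


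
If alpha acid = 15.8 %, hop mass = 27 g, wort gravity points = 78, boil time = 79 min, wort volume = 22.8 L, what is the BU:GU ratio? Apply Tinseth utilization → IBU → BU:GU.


U = 1.65·0.000125^(GP/1000)·(1−e^(−0.04t))/4.15;  IBU = (α/100)·m·U·1000/V;  BU:GU = IBU/GP
U = 1.65·0.000125^(78/1000)·(1−e^(−0.04·79))/4.15 = 0.1889
IBU = (15.8/100)·27·0.1889·1000/22.8 = 35.3389
BU:GU = 35.3389/78

0.4531


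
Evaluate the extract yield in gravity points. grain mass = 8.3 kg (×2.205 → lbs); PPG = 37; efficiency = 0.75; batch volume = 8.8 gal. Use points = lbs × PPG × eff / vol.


lbs = 8.3 × 2.205 = 18.3015
points = 18.3015 × 37 × 0.75 / 8.8

57.7121 points


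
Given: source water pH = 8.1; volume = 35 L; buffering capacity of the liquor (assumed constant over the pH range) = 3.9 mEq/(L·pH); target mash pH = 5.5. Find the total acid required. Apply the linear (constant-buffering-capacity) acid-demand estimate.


acid = buffering capacity · (pH_source − pH_target) · V
acid = 3.9 · (8.1 − 5.5) · 35

354.9000 mEq


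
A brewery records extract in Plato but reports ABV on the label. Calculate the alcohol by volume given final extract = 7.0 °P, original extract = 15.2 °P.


SG = 259/(259 − P);  ABV = (OG − FG)·131.25
OG = 259/(259 − 15.2) = 1.0623
FG = 259/(259 − 7.0) = 1.0278
ABV = (1.0623 − 1.0278)·131.25

4.5371 % ABV


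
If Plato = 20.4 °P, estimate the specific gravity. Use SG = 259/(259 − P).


SG = 259/(259 − 20.4)

1.0855


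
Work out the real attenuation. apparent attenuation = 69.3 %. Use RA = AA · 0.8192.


RA = 69.3 · 0.8192

56.7706 %


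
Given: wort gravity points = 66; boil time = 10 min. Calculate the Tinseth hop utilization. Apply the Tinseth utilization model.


U = 1.65·0.000125^(GP/1000) · (1 − e^(−0.04·t))/4.15
bigness = 1.65·0.000125^(66/1000) = 0.9118
boil_factor = (1 − e^(−0.04·10))/4.15 = 0.0794
U = 0.9118 · 0.0794

0.0724


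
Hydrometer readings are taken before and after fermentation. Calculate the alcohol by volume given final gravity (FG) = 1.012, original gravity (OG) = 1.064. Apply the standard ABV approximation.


ABV = (OG − FG) · 131.25
ABV = (1.064 − 1.012) · 131.25

6.8250 % ABV


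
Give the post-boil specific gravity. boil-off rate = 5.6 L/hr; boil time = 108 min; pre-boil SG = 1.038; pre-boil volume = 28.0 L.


V_post = V_pre − rate·(t/60);  SG_post = 1 + (SG_pre−1)·V_pre/V_post
V_post = 28.0 − 5.6·(108/60) = 17.9200
SG_post = 1 + (1.038 − 1)·28.0/17.9200

1.0594


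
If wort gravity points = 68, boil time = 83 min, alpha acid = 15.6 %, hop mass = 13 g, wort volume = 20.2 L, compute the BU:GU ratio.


U = 1.65·0.000125^(GP/1000)·(1−e^(−0.04t))/4.15;  IBU = (α/100)·m·U·1000/V;  BU:GU = IBU/GP
U = 1.65·0.000125^(68/1000)·(1−e^(−0.04·83))/4.15 = 0.2080
IBU = (15.6/100)·13·0.2080·1000/20.2 = 20.8810
BU:GU = 20.8810/68

0.3071


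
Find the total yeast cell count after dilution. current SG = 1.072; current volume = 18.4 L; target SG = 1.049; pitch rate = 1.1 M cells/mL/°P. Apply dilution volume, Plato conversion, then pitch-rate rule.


V_w = V·((SG_c−1)/(SG_t−1)−1);  °P = 259 − 259/SG_t;  cells = rate·(V+V_w)·°P
V_w = 18.4·((1.072−1)/(1.049−1)−1) = 8.6367
V_final = 18.4 + 8.6367 = 27.0367
°P = 259 − 259/1.049 = 12.0982
cells = 1.1·27.0367·12.0982

359.8051 billion cells


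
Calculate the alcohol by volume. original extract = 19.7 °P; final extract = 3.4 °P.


SG = 259/(259 − P);  ABV = (OG − FG)·131.25
OG = 259/(259 − 19.7) = 1.0823
FG = 259/(259 − 3.4) = 1.0133
ABV = (1.0823 − 1.0133)·131.25

9.0591 % ABV


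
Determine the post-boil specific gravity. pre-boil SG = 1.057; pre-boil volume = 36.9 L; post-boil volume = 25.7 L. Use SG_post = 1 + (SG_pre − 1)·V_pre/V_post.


pts_pre = (1.057 − 1)·1000 = 57.0000
pts_post = 57.0000·36.9/25.7 = 81.8405
SG_post = 1 + 81.8405/1000

1.0818


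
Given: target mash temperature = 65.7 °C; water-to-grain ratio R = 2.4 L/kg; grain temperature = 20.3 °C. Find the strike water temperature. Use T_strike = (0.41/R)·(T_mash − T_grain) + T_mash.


T_strike = (0.41/2.4)·(65.7 − 20.3) + 65.7

73.4558 °C


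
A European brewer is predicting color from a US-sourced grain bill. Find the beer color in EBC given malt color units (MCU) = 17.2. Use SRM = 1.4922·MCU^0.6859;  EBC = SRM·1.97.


SRM = 1.4922·17.2^0.6859 = 10.5021
EBC = 10.5021·1.97

20.6891 EBC


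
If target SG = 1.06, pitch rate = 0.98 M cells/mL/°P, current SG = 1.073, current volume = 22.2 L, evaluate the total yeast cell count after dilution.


V_w = V·((SG_c−1)/(SG_t−1)−1);  °P = 259 − 259/SG_t;  cells = rate·(V+V_w)·°P
V_w = 22.2·((1.073−1)/(1.06−1)−1) = 4.8100
V_final = 22.2 + 4.8100 = 27.0100
°P = 259 − 259/1.06 = 14.6604
cells = 0.98·27.0100·14.6604

388.0573 billion cells


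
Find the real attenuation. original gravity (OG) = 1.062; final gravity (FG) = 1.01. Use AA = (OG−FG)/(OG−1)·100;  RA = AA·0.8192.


AA = (1.062 − 1.01)/(1.062 − 1)·100 = 83.8710
RA = 83.8710·0.8192

68.7071 %


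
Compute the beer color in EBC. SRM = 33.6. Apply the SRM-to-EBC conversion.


EBC = SRM · 1.97
EBC = 33.6 · 1.97

66.1920 EBC


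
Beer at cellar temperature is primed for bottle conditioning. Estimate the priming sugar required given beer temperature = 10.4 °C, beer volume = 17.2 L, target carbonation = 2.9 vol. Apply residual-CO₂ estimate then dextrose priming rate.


residual = 14.695·(0.01821 + 0.09011·e^(−0.04·T));  sugar = (target − residual)·4.0·V
residual = 14.695·(0.01821 + 0.09011·e^(−0.04·10.4)) = 1.1411
sugar = (2.9 − 1.1411)·4.0·17.2

121.0108 g


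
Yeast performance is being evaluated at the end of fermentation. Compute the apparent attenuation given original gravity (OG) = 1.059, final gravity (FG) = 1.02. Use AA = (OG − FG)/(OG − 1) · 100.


AA = (1.059 − 1.02)/(1.059 − 1) · 100

66.1017 %


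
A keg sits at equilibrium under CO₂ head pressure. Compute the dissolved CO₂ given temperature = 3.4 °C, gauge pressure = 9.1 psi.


vols = (P + 14.695)·(0.01821 + 0.09011·e^(−0.04·T))
vols = (9.1 + 14.695)·(0.01821 + 0.09011·e^(−0.04·3.4))

2.3048 volumes


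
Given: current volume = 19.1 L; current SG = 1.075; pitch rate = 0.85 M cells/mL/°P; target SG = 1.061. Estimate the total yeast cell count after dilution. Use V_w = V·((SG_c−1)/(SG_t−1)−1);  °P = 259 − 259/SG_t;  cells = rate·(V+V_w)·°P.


V_w = 19.1·((1.075−1)/(1.061−1)−1) = 4.3836
V_final = 19.1 + 4.3836 = 23.4836
°P = 259 − 259/1.061 = 14.8907
cells = 0.85·23.4836·14.8907

297.2336 billion cells


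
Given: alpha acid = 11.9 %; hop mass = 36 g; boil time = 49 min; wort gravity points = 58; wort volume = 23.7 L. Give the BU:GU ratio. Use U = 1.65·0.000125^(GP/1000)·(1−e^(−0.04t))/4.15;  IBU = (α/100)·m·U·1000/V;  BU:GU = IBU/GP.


U = 1.65·0.000125^(58/1000)·(1−e^(−0.04·49))/4.15 = 0.2028
IBU = (11.9/100)·36·0.2028·1000/23.7 = 36.6625
BU:GU = 36.6625/58

0.6321


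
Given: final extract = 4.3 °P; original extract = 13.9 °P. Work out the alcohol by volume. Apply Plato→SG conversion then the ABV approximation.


SG = 259/(259 − P);  ABV = (OG − FG)·131.25
OG = 259/(259 − 13.9) = 1.0567
FG = 259/(259 − 4.3) = 1.0169
ABV = (1.0567 − 1.0169)·131.25

5.2275 % ABV


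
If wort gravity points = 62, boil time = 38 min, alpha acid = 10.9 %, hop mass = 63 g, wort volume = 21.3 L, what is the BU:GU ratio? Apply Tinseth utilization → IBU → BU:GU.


U = 1.65·0.000125^(GP/1000)·(1−e^(−0.04t))/4.15;  IBU = (α/100)·m·U·1000/V;  BU:GU = IBU/GP
U = 1.65·0.000125^(62/1000)·(1−e^(−0.04·38))/4.15 = 0.1779
IBU = (10.9/100)·63·0.1779·1000/21.3 = 57.3645
BU:GU = 57.3645/62

0.9252


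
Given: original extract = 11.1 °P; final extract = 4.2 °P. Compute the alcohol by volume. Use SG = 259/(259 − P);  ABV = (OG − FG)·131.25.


OG = 259/(259 − 11.1) = 1.0448
FG = 259/(259 − 4.2) = 1.0165
ABV = (1.0448 − 1.0165)·131.25

3.7134 % ABV


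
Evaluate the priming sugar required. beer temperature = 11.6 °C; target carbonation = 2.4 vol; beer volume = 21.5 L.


residual = 14.695·(0.01821 + 0.09011·e^(−0.04·T));  sugar = (target − residual)·4.0·V
residual = 14.695·(0.01821 + 0.09011·e^(−0.04·11.6)) = 1.1002
sugar = (2.4 − 1.1002)·4.0·21.5

111.7842 g


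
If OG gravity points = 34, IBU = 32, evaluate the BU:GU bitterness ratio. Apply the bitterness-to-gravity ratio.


BU:GU = IBU / OG_points
BU:GU = 32 / 34

0.9412


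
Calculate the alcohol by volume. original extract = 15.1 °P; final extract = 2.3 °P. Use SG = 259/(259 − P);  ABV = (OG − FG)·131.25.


OG = 259/(259 − 15.1) = 1.0619
FG = 259/(259 − 2.3) = 1.0090
ABV = (1.0619 − 1.0090)·131.25

6.9498 % ABV


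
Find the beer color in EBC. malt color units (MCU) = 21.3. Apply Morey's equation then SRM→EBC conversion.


SRM = 1.4922·MCU^0.6859;  EBC = SRM·1.97
SRM = 1.4922·21.3^0.6859 = 12.1608
EBC = 12.1608·1.97

23.9568 EBC


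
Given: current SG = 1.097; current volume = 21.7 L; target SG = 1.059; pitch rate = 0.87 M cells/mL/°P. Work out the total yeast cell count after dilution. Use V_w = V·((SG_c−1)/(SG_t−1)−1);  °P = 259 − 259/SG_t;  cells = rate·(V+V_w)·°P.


V_w = 21.7·((1.097−1)/(1.059−1)−1) = 13.9763
V_final = 21.7 + 13.9763 = 35.6763
°P = 259 − 259/1.059 = 14.4297
cells = 0.87·35.6763·14.4297

447.8726 billion cells


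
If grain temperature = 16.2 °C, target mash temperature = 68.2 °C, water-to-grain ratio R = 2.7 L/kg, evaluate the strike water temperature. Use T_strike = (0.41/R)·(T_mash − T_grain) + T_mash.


T_strike = (0.41/2.7)·(68.2 − 16.2) + 68.2

76.0963 °C


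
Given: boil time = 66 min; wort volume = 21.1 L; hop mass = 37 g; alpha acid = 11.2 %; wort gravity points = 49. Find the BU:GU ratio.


U = 1.65·0.000125^(GP/1000)·(1−e^(−0.04t))/4.15;  IBU = (α/100)·m·U·1000/V;  BU:GU = IBU/GP
U = 1.65·0.000125^(49/1000)·(1−e^(−0.04·66))/4.15 = 0.2377
IBU = (11.2/100)·37·0.2377·1000/21.1 = 46.6840
BU:GU = 46.6840/49

0.9527


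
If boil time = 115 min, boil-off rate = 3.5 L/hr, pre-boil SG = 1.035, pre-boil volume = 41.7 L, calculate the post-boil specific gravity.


V_post = V_pre − rate·(t/60);  SG_post = 1 + (SG_pre−1)·V_pre/V_post
V_post = 41.7 − 3.5·(115/60) = 34.9917
SG_post = 1 + (1.035 − 1)·41.7/34.9917

1.0417


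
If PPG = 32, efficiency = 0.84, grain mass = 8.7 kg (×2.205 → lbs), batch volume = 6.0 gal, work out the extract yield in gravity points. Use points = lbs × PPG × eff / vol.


lbs = 8.7 × 2.205 = 19.1835
points = 19.1835 × 32 × 0.84 / 6.0

85.9421 points


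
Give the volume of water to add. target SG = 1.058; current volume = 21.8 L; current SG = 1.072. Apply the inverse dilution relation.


V_water = V·((SG_curr − 1)/(SG_target − 1) − 1)
V_water = 21.8·((1.072 − 1)/(1.058 − 1) − 1)

5.2621 L


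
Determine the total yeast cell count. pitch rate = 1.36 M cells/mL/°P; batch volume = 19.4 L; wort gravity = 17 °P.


cells (billions) = rate · V_L · °P
cells = 1.36 · 19.4 · 17

448.5280 billion cells


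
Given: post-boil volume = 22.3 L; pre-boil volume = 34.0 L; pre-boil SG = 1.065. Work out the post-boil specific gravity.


SG_post = 1 + (SG_pre − 1)·V_pre/V_post
pts_pre = (1.065 − 1)·1000 = 65.0000
pts_post = 65.0000·34.0/22.3 = 99.1031
SG_post = 1 + 99.1031/1000

1.0991


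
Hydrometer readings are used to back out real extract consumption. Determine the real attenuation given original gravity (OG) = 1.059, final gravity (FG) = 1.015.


AA = (OG−FG)/(OG−1)·100;  RA = AA·0.8192
AA = (1.059 − 1.015)/(1.059 − 1)·100 = 74.5763
RA = 74.5763·0.8192

61.0929 %


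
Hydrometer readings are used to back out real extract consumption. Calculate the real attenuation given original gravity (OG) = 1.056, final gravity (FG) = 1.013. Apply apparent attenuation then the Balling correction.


AA = (OG−FG)/(OG−1)·100;  RA = AA·0.8192
AA = (1.056 − 1.013)/(1.056 − 1)·100 = 76.7857
RA = 76.7857·0.8192

62.9029 %


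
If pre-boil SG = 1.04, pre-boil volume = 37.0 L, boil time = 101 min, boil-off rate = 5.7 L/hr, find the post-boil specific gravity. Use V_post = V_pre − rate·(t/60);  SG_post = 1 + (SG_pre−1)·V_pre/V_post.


V_post = 37.0 − 5.7·(101/60) = 27.4050
SG_post = 1 + (1.04 − 1)·37.0/27.4050

1.0540


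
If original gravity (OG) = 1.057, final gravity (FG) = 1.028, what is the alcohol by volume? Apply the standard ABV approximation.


ABV = (OG − FG) · 131.25
ABV = (1.057 − 1.028) · 131.25

3.8062 % ABV


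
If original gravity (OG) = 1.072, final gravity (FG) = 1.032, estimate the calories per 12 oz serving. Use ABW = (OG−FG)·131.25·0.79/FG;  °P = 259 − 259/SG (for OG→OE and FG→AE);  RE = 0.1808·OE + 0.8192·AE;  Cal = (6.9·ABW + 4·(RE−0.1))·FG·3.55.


ABW = (1.072 − 1.032)·131.25·0.79/1.032 = 4.0189
OE = 259 − 259/1.072 = 17.3955 °P
AE = 259 − 259/1.032 = 8.0310 °P
RE = 0.1808·17.3955 + 0.8192·8.0310 = 9.7241 °P
Cal = (6.9·4.0189 + 4·(9.7241−0.1))·1.032·3.55

242.6286 kcal


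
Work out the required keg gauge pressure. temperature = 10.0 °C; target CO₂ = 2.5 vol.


psi = vols/(0.01821 + 0.09011·e^(−0.04·T)) − 14.695
psi = 2.5/(0.01821 + 0.09011·e^(−0.04·10.0)) − 14.695

17.1065 psi


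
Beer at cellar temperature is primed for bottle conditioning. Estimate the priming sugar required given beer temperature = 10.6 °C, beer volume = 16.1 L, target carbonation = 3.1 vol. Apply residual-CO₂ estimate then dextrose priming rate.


residual = 14.695·(0.01821 + 0.09011·e^(−0.04·T));  sugar = (target − residual)·4.0·V
residual = 14.695·(0.01821 + 0.09011·e^(−0.04·10.6)) = 1.1342
sugar = (3.1 − 1.1342)·4.0·16.1

126.6000 g


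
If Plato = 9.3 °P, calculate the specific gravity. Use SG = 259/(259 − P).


SG = 259/(259 − 9.3)

1.0372


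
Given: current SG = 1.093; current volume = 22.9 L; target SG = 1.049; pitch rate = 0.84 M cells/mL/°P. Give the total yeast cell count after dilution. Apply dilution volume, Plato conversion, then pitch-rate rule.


V_w = V·((SG_c−1)/(SG_t−1)−1);  °P = 259 − 259/SG_t;  cells = rate·(V+V_w)·°P
V_w = 22.9·((1.093−1)/(1.049−1)−1) = 20.5633
V_final = 22.9 + 20.5633 = 43.4633
°P = 259 − 259/1.049 = 12.0982
cells = 0.84·43.4633·12.0982

441.6945 billion cells


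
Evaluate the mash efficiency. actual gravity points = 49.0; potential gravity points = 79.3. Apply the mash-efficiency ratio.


efficiency = actual / potential × 100
efficiency = 49.0 / 79.3 × 100

61.7907 %


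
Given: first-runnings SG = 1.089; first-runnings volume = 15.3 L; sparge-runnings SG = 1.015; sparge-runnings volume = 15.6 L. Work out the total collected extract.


total = Σ (SG_i − 1)·1000·V_i
first = (1.089 − 1)·1000·15.3 = 1361.7000
sparge = (1.015 − 1)·1000·15.6 = 234.0000
total = 1361.7000 + 234.0000

1595.7000 gravity·L


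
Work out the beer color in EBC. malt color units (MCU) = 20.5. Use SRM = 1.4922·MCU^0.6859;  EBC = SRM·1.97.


SRM = 1.4922·20.5^0.6859 = 11.8457
EBC = 11.8457·1.97

23.3359 EBC


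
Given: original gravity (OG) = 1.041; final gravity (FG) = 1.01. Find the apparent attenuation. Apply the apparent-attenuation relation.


AA = (OG − FG)/(OG − 1) · 100
AA = (1.041 − 1.01)/(1.041 − 1) · 100

75.6098 %


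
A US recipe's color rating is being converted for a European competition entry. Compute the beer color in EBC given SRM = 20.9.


EBC = SRM · 1.97
EBC = 20.9 · 1.97

41.1730 EBC


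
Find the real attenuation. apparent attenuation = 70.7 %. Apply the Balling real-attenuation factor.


RA = AA · 0.8192
RA = 70.7 · 0.8192

57.9174 %


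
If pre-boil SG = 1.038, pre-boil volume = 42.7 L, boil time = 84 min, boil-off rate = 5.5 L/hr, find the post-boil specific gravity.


V_post = V_pre − rate·(t/60);  SG_post = 1 + (SG_pre−1)·V_pre/V_post
V_post = 42.7 − 5.5·(84/60) = 35.0000
SG_post = 1 + (1.038 − 1)·42.7/35.0000

1.0464


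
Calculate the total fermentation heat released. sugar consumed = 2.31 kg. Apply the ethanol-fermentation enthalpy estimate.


Q = m_sugar · 590 kJ/kg
Q = 2.31 · 590

1362.9000 kJ


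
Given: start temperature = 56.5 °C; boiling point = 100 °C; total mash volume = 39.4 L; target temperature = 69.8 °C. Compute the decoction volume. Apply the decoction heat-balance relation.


V_dec = V_total·(T_target − T_start)/(T_boil − T_start)
V_dec = 39.4·(69.8 − 56.5)/(100 − 56.5)

12.0464 L


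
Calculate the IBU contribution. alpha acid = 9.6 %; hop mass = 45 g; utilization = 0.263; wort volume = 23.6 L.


IBU = (α/100)·mass·U·1000 / V
IBU = (9.6/100)·45·0.263·1000 / 23.6

48.1424 IBU


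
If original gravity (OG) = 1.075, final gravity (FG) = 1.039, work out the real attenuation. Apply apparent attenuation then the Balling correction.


AA = (OG−FG)/(OG−1)·100;  RA = AA·0.8192
AA = (1.075 − 1.039)/(1.075 − 1)·100 = 48.0000
RA = 48.0000·0.8192

39.3216 %


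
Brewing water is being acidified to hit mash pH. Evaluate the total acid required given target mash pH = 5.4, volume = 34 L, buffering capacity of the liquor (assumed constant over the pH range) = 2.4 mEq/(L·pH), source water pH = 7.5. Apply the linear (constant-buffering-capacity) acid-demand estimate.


acid = buffering capacity · (pH_source − pH_target) · V
acid = 2.4 · (7.5 − 5.4) · 34

171.3600 mEq


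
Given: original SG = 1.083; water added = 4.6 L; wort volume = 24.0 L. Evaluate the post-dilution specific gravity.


SG_new = 1 + (SG_old − 1)·V_old/(V_old + V_water)
pts = (1.083 − 1)·1000·24.0/(24.0 + 4.6) = 69.6503
SG_new = 1 + 69.6503/1000

1.0697


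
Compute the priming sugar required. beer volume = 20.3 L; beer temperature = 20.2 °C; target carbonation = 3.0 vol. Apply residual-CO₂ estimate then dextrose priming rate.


residual = 14.695·(0.01821 + 0.09011·e^(−0.04·T));  sugar = (target − residual)·4.0·V
residual = 14.695·(0.01821 + 0.09011·e^(−0.04·20.2)) = 0.8578
sugar = (3.0 − 0.8578)·4.0·20.3

173.9433 g


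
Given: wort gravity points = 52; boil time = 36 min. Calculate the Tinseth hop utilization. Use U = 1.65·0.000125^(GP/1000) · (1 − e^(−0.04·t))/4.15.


bigness = 1.65·0.000125^(52/1000) = 1.0340
boil_factor = (1 − e^(−0.04·36))/4.15 = 0.1839
U = 1.0340 · 0.1839

0.1901


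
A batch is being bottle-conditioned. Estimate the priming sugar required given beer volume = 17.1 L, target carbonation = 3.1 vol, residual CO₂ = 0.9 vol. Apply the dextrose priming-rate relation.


sugar = (target − residual)·4.0·V
sugar = (3.1 − 0.9)·4.0·17.1

150.4800 g


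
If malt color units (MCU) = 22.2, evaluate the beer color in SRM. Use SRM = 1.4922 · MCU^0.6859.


SRM = 1.4922 · 22.2^0.6859

12.5110 SRM


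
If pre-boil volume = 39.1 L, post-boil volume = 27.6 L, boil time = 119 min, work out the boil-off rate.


rate = (V_pre − V_post) / (t_min/60)
rate = (39.1 − 27.6) / (119/60)

5.7983 L/hr


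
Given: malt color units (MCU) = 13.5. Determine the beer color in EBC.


SRM = 1.4922·MCU^0.6859;  EBC = SRM·1.97
SRM = 1.4922·13.5^0.6859 = 8.8945
EBC = 8.8945·1.97

17.5222 EBC


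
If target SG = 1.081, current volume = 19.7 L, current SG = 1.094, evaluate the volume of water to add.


V_water = V·((SG_curr − 1)/(SG_target − 1) − 1)
V_water = 19.7·((1.094 − 1)/(1.081 − 1) − 1)

3.1617 L


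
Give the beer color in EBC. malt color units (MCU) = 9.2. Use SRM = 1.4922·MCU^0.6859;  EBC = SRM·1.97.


SRM = 1.4922·9.2^0.6859 = 6.8374
EBC = 6.8374·1.97

13.4696 EBC


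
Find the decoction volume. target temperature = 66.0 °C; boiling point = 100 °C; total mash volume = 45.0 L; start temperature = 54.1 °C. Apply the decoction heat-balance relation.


V_dec = V_total·(T_target − T_start)/(T_boil − T_start)
V_dec = 45.0·(66.0 − 54.1)/(100 − 54.1)

11.6667 L


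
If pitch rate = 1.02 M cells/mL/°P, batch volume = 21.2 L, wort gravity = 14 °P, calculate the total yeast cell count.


cells (billions) = rate · V_L · °P
cells = 1.02 · 21.2 · 14

302.7360 billion cells


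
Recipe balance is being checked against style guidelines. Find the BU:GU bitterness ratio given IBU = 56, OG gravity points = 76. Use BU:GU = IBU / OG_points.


BU:GU = 56 / 76

0.7368


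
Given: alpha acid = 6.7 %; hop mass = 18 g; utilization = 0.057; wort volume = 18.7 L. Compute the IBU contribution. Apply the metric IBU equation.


IBU = (α/100)·mass·U·1000 / V
IBU = (6.7/100)·18·0.057·1000 / 18.7

3.6760 IBU


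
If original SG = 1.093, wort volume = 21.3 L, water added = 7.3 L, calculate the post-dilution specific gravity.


SG_new = 1 + (SG_old − 1)·V_old/(V_old + V_water)
pts = (1.093 − 1)·1000·21.3/(21.3 + 7.3) = 69.2622
SG_new = 1 + 69.2622/1000

1.0693


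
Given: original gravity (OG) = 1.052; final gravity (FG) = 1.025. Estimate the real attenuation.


AA = (OG−FG)/(OG−1)·100;  RA = AA·0.8192
AA = (1.052 − 1.025)/(1.052 − 1)·100 = 51.9231
RA = 51.9231·0.8192

42.5354 %


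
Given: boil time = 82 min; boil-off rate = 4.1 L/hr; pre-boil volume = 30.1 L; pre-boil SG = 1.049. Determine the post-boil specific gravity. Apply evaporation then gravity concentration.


V_post = V_pre − rate·(t/60);  SG_post = 1 + (SG_pre−1)·V_pre/V_post
V_post = 30.1 − 4.1·(82/60) = 24.4967
SG_post = 1 + (1.049 − 1)·30.1/24.4967

1.0602


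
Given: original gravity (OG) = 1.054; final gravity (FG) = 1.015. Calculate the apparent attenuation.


AA = (OG − FG)/(OG − 1) · 100
AA = (1.054 − 1.015)/(1.054 − 1) · 100

72.2222 %


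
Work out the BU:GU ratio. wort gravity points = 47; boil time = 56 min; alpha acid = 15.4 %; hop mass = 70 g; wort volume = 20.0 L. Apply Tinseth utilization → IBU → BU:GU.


U = 1.65·0.000125^(GP/1000)·(1−e^(−0.04t))/4.15;  IBU = (α/100)·m·U·1000/V;  BU:GU = IBU/GP
U = 1.65·0.000125^(47/1000)·(1−e^(−0.04·56))/4.15 = 0.2329
IBU = (15.4/100)·70·0.2329·1000/20.0 = 125.5146
BU:GU = 125.5146/47

2.6705


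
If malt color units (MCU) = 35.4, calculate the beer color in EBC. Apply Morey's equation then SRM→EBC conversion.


SRM = 1.4922·MCU^0.6859;  EBC = SRM·1.97
SRM = 1.4922·35.4^0.6859 = 17.2301
EBC = 17.2301·1.97

33.9433 EBC


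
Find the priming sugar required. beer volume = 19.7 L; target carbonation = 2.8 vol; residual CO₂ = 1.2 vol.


sugar = (target − residual)·4.0·V
sugar = (2.8 − 1.2)·4.0·19.7

126.0800 g


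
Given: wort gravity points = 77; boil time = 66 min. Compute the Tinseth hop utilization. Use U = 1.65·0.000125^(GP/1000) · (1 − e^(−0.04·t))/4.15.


bigness = 1.65·0.000125^(77/1000) = 0.8259
boil_factor = (1 − e^(−0.04·66))/4.15 = 0.2238
U = 0.8259 · 0.2238

0.1848


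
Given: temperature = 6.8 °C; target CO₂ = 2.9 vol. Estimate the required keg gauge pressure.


psi = vols/(0.01821 + 0.09011·e^(−0.04·T)) − 14.695
psi = 2.9/(0.01821 + 0.09011·e^(−0.04·6.8)) − 14.695

18.6918 psi


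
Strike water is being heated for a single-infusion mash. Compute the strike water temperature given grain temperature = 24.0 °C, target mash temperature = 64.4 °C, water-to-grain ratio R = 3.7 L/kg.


T_strike = (0.41/R)·(T_mash − T_grain) + T_mash
T_strike = (0.41/3.7)·(64.4 − 24.0) + 64.4

68.8768 °C


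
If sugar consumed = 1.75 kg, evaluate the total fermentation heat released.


Q = m_sugar · 590 kJ/kg
Q = 1.75 · 590

1032.5000 kJ


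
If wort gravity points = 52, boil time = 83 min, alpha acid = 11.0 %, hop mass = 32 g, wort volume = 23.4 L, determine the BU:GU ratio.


U = 1.65·0.000125^(GP/1000)·(1−e^(−0.04t))/4.15;  IBU = (α/100)·m·U·1000/V;  BU:GU = IBU/GP
U = 1.65·0.000125^(52/1000)·(1−e^(−0.04·83))/4.15 = 0.2402
IBU = (11.0/100)·32·0.2402·1000/23.4 = 36.1252
BU:GU = 36.1252/52

0.6947


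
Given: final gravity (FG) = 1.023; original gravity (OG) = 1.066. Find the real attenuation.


AA = (OG−FG)/(OG−1)·100;  RA = AA·0.8192
AA = (1.066 − 1.023)/(1.066 − 1)·100 = 65.1515
RA = 65.1515·0.8192

53.3721 %


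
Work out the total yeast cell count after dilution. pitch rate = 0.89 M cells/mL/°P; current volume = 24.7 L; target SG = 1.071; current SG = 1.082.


V_w = V·((SG_c−1)/(SG_t−1)−1);  °P = 259 − 259/SG_t;  cells = rate·(V+V_w)·°P
V_w = 24.7·((1.082−1)/(1.071−1)−1) = 3.8268
V_final = 24.7 + 3.8268 = 28.5268
°P = 259 − 259/1.071 = 17.1699
cells = 0.89·28.5268·17.1699

435.9243 billion cells


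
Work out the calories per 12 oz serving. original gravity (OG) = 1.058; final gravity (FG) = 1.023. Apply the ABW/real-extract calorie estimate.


ABW = (OG−FG)·131.25·0.79/FG;  °P = 259 − 259/SG (for OG→OE and FG→AE);  RE = 0.1808·OE + 0.8192·AE;  Cal = (6.9·ABW + 4·(RE−0.1))·FG·3.55
ABW = (1.058 − 1.023)·131.25·0.79/1.023 = 3.5475
OE = 259 − 259/1.058 = 14.1985 °P
AE = 259 − 259/1.023 = 5.8231 °P
RE = 0.1808·14.1985 + 0.8192·5.8231 = 7.3373 °P
Cal = (6.9·3.5475 + 4·(7.3373−0.1))·1.023·3.55

194.0279 kcal


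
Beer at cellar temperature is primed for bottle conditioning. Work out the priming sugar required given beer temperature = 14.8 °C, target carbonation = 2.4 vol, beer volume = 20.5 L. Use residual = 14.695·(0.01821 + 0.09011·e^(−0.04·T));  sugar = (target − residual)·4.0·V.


residual = 14.695·(0.01821 + 0.09011·e^(−0.04·14.8)) = 1.0002
sugar = (2.4 − 1.0002)·4.0·20.5

114.7876 g


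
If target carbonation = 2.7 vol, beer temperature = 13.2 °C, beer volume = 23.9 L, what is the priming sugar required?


residual = 14.695·(0.01821 + 0.09011·e^(−0.04·T));  sugar = (target − residual)·4.0·V
residual = 14.695·(0.01821 + 0.09011·e^(−0.04·13.2)) = 1.0486
sugar = (2.7 − 1.0486)·4.0·23.9

157.8770 g


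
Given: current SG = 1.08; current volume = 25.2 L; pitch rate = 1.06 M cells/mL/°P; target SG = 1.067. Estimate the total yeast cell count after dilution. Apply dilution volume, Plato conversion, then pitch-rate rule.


V_w = V·((SG_c−1)/(SG_t−1)−1);  °P = 259 − 259/SG_t;  cells = rate·(V+V_w)·°P
V_w = 25.2·((1.08−1)/(1.067−1)−1) = 4.8896
V_final = 25.2 + 4.8896 = 30.0896
°P = 259 − 259/1.067 = 16.2634
cells = 1.06·30.0896·16.2634

518.7185 billion cells


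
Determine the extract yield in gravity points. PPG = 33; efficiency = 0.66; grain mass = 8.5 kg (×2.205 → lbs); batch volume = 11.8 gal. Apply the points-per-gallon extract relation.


points = lbs × PPG × eff / vol
lbs = 8.5 × 2.205 = 18.7425
points = 18.7425 × 33 × 0.66 / 11.8

34.5942 points


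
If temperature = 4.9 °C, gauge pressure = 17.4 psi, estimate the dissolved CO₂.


vols = (P + 14.695)·(0.01821 + 0.09011·e^(−0.04·T))
vols = (17.4 + 14.695)·(0.01821 + 0.09011·e^(−0.04·4.9))

2.9618 volumes


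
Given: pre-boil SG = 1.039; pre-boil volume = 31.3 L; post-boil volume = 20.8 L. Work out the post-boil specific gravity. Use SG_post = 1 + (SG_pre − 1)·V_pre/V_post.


pts_pre = (1.039 − 1)·1000 = 39.0000
pts_post = 39.0000·31.3/20.8 = 58.6875
SG_post = 1 + 58.6875/1000

1.0587


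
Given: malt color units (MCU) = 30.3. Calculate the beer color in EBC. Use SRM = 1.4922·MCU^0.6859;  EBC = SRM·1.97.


SRM = 1.4922·30.3^0.6859 = 15.4863
EBC = 15.4863·1.97

30.5081 EBC


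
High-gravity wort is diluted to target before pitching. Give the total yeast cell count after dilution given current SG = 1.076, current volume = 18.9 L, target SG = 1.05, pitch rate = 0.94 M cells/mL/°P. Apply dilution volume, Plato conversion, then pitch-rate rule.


V_w = V·((SG_c−1)/(SG_t−1)−1);  °P = 259 − 259/SG_t;  cells = rate·(V+V_w)·°P
V_w = 18.9·((1.076−1)/(1.05−1)−1) = 9.8280
V_final = 18.9 + 9.8280 = 28.7280
°P = 259 − 259/1.05 = 12.3333
cells = 0.94·28.7280·12.3333

333.0533 billion cells


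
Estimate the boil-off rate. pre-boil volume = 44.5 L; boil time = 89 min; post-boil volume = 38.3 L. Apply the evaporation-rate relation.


rate = (V_pre − V_post) / (t_min/60)
rate = (44.5 − 38.3) / (89/60)

4.1798 L/hr


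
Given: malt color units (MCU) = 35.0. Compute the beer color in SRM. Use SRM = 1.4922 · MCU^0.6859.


SRM = 1.4922 · 35.0^0.6859

17.0963 SRM


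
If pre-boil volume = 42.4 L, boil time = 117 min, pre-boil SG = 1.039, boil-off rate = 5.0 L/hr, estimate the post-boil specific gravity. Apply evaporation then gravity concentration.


V_post = V_pre − rate·(t/60);  SG_post = 1 + (SG_pre−1)·V_pre/V_post
V_post = 42.4 − 5.0·(117/60) = 32.6500
SG_post = 1 + (1.039 − 1)·42.4/32.6500

1.0506


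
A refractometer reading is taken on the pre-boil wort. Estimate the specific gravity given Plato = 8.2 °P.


SG = 259/(259 − P)
SG = 259/(259 − 8.2)

1.0327


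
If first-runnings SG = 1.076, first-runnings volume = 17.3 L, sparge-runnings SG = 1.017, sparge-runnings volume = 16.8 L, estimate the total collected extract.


total = Σ (SG_i − 1)·1000·V_i
first = (1.076 − 1)·1000·17.3 = 1314.8000
sparge = (1.017 − 1)·1000·16.8 = 285.6000
total = 1314.8000 + 285.6000

1600.4000 gravity·L


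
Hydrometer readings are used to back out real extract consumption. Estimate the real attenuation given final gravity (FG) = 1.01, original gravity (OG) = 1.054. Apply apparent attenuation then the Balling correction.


AA = (OG−FG)/(OG−1)·100;  RA = AA·0.8192
AA = (1.054 − 1.01)/(1.054 − 1)·100 = 81.4815
RA = 81.4815·0.8192

66.7496 %


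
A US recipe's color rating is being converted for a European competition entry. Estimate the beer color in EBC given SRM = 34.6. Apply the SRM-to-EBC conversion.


EBC = SRM · 1.97
EBC = 34.6 · 1.97

68.1620 EBC


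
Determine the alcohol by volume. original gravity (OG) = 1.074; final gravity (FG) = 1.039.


ABV = (OG − FG) · 131.25
ABV = (1.074 − 1.039) · 131.25

4.5938 % ABV


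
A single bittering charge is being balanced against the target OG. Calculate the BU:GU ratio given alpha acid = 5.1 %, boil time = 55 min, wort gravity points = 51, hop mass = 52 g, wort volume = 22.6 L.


U = 1.65·0.000125^(GP/1000)·(1−e^(−0.04t))/4.15;  IBU = (α/100)·m·U·1000/V;  BU:GU = IBU/GP
U = 1.65·0.000125^(51/1000)·(1−e^(−0.04·55))/4.15 = 0.2236
IBU = (5.1/100)·52·0.2236·1000/22.6 = 26.2326
BU:GU = 26.2326/51

0.5144


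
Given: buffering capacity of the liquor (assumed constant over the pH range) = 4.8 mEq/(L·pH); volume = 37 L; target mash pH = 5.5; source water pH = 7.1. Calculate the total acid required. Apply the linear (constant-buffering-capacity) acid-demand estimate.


acid = buffering capacity · (pH_source − pH_target) · V
acid = 4.8 · (7.1 − 5.5) · 37

284.1600 mEq


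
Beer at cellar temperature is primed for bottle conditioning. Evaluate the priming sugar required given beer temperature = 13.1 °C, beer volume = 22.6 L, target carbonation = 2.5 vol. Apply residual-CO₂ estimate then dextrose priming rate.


residual = 14.695·(0.01821 + 0.09011·e^(−0.04·T));  sugar = (target − residual)·4.0·V
residual = 14.695·(0.01821 + 0.09011·e^(−0.04·13.1)) = 1.0517
sugar = (2.5 − 1.0517)·4.0·22.6

130.9266 g


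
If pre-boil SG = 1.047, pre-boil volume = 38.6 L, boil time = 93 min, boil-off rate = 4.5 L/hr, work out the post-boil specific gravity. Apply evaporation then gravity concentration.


V_post = V_pre − rate·(t/60);  SG_post = 1 + (SG_pre−1)·V_pre/V_post
V_post = 38.6 − 4.5·(93/60) = 31.6250
SG_post = 1 + (1.047 − 1)·38.6/31.6250

1.0574


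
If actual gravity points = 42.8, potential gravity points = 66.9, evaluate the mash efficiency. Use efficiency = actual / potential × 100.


efficiency = 42.8 / 66.9 × 100

63.9761 %


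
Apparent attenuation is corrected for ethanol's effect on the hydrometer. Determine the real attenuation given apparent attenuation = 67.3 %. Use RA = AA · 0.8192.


RA = 67.3 · 0.8192

55.1322 %
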